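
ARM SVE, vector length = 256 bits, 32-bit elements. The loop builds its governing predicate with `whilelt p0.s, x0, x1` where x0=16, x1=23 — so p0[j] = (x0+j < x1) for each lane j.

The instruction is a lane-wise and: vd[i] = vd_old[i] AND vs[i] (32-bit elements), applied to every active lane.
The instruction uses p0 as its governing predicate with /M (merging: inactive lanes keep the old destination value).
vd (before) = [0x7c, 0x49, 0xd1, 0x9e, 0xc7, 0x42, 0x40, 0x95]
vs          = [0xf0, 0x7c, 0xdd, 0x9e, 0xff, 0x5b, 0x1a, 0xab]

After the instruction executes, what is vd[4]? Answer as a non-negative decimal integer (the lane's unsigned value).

vd[4] = 199

256-bit reg / 32-bit elem → 8 lanes
whilelt: lane j active iff 16+j < 23 → j < 7 → 7 active
vd[0] and(0x7c,0xf0) -> 0x70
vd[1] and(0x49,0x7c) -> 0x48
vd[2] and(0xd1,0xdd) -> 0xd1
vd[3] and(0x9e,0x9e) -> 0x9e
vd[4] and(0xc7,0xff) -> 0xc7
vd[5] and(0x42,0x5b) -> 0x42
vd[6] and(0x40,0x1a) -> 0x00
vd[7] tail/keep -> 0x95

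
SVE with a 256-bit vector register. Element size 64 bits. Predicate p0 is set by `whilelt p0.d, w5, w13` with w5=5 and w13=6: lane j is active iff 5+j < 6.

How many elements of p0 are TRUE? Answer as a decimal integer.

register lanes = 256/64 = 4
active while 5+j < 6, i.e. j ∈ [0,1) capped at 4 ⇒ 1

vl = 1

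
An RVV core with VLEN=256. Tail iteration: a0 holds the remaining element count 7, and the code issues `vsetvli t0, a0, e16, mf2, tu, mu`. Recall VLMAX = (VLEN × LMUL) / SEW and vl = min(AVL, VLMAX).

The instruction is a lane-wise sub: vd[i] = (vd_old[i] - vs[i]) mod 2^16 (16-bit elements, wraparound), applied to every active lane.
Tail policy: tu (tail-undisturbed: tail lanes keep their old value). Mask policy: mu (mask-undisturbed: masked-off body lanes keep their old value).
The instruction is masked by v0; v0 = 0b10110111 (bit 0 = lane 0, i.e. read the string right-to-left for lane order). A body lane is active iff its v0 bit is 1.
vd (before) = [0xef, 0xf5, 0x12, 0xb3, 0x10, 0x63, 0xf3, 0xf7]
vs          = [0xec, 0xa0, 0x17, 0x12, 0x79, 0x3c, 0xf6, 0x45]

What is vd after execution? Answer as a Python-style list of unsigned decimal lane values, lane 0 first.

vd = [3, 85, 65531, 179, 65431, 39, 243, 247]

VLMAX = VLEN×LMUL/SEW = 256×1/2/16 = 8
vl = min(AVL, VLMAX) = min(7, 8) = 7
  i=0: sub(0xef,0xec) → 3
  i=1: sub(0xf5,0xa0) → 85
  i=2: sub(0x12,0x17) → 65531
  i=3: mask-off/keep → 179
  i=4: sub(0x10,0x79) → 65431
  i=5: sub(0x63,0x3c) → 39
  i=6: mask-off/keep → 243
  i=7: tail/keep → 247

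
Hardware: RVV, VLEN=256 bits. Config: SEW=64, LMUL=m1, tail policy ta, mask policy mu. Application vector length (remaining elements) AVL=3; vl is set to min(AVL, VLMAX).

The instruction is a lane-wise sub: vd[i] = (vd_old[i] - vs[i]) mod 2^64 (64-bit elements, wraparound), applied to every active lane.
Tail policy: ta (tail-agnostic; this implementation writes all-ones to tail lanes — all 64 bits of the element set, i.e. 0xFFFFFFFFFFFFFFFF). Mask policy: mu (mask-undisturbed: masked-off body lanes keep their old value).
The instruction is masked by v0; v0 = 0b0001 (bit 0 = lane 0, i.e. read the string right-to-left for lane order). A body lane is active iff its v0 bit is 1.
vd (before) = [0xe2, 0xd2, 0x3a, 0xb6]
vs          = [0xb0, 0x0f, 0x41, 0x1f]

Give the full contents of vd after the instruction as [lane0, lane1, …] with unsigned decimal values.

vd = [50, 210, 58, 18446744073709551615]

VLMAX = VLEN×LMUL/SEW = 256×1/64 = 4
vl = min(AVL, VLMAX) = min(3, 4) = 3
vd[0] sub(0xe2,0xb0) -> 0x32
vd[1] mask-off/keep -> 0xd2
vd[2] mask-off/keep -> 0x3a
vd[3] tail/ones -> 0xffffffffffffffff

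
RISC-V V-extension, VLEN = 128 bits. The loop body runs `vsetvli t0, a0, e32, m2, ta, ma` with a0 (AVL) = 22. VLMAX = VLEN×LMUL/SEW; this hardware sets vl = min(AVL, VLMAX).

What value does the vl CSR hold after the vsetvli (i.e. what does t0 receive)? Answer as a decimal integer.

VLMAX = VLEN×LMUL/SEW = 128×2/32 = 8
vl ← min(22, 8) = 8

vl = 8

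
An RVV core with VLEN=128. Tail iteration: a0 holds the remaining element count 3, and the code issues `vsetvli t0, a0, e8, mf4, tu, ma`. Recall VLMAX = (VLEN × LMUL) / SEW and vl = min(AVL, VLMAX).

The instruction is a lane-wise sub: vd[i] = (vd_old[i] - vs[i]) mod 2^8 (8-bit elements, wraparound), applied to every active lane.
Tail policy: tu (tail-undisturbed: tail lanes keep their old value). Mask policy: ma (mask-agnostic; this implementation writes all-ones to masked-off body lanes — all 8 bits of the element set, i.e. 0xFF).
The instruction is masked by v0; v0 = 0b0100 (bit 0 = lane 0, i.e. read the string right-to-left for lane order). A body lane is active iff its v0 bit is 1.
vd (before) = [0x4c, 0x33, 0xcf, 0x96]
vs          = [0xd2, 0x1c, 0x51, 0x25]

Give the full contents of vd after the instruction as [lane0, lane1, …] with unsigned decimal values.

vd = [255, 255, 126, 150]

VLMAX = VLEN×LMUL/SEW = 128×1/4/8 = 4
AVL=3 ≤ VLMAX=4, so vl = 3
lane  0: mask-off/ones ⇒ 0xff
lane  1: mask-off/ones ⇒ 0xff
lane  2: sub(0xcf,0x51) ⇒ 0x7e
lane  3: tail/keep ⇒ 0x96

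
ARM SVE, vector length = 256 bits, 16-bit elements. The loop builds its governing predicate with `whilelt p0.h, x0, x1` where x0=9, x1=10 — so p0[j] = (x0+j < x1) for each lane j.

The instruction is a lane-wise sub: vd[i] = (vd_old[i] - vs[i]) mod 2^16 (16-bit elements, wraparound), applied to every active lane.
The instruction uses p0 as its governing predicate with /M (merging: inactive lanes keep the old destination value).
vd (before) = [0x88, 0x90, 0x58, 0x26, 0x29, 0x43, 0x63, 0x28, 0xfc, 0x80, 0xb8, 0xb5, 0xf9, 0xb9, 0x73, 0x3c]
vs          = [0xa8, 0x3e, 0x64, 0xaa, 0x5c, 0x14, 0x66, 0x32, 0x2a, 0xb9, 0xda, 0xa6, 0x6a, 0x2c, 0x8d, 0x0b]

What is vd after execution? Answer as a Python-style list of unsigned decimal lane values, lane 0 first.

register lanes = 256/16 = 16
whilelt: lane j active iff 9+j < 10 → j < 1 → 1 active
[0] sub(0x88,0xa8) = 0xffe0
[1] tail/keep = 0x90
[2] tail/keep = 0x58
[3] tail/keep = 0x26
[4] tail/keep = 0x29
[5] tail/keep = 0x43
[6] tail/keep = 0x63
[7] tail/keep = 0x28
[8] tail/keep = 0xfc
[9] tail/keep = 0x80
[10] tail/keep = 0xb8
[11] tail/keep = 0xb5
[12] tail/keep = 0xf9
[13] tail/keep = 0xb9
[14] tail/keep = 0x73
[15] tail/keep = 0x3c

vd = [65504, 144, 88, 38, 41, 67, 99, 40, 252, 128, 184, 181, 249, 185, 115, 60]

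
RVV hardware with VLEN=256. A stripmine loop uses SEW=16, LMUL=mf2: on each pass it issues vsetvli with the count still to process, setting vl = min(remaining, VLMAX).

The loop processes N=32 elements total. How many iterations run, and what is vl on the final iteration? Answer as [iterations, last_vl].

[iterations, last_vl] = [4, 8]

VLMAX = (256 × 1/2) / 16 = 8 lanes
N=32: ⌈32/8⌉ = 4 iters; last vl = 32 − 3×8 = 8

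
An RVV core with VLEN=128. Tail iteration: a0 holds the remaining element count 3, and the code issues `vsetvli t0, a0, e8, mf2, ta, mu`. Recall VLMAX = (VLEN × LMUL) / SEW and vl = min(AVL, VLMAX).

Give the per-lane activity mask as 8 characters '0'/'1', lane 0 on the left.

predicate = 11100000

lanes per group: 128·1/2/8 = 8
AVL=3 ≤ VLMAX=8, so vl = 3
bits (lane 0 leftmost): 11100000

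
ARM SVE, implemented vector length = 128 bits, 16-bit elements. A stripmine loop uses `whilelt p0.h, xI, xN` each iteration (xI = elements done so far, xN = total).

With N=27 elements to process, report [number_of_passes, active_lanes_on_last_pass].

lane count: 128 div 16 = 8
27 elements at 8/iter → 4 passes, remainder 3 on the last

[iterations, last_vl] = [4, 3]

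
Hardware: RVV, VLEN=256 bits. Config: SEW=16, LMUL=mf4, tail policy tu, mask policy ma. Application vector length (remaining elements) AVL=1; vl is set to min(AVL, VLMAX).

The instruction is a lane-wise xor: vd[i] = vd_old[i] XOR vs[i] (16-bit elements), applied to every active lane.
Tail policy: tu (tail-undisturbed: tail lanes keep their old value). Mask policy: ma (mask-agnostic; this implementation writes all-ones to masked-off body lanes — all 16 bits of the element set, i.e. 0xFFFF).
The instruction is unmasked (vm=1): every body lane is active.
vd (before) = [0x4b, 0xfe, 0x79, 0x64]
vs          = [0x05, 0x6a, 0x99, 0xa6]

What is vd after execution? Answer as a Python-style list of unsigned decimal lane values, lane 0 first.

VLMAX = (256 × 1/4) / 16 = 4 lanes
AVL=1 ≤ VLMAX=4, so vl = 1
vd[0] xor(0x4b,0x05) -> 0x4e
vd[1] tail/keep -> 0xfe
vd[2] tail/keep -> 0x79
vd[3] tail/keep -> 0x64

vd = [78, 254, 121, 100]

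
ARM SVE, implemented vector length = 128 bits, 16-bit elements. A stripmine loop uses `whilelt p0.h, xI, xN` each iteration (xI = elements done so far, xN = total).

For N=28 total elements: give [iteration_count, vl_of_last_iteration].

[iterations, last_vl] = [4, 4]

lane count: 128 div 16 = 8
iterations = ceil(28/8) = 4; final-pass vl = 4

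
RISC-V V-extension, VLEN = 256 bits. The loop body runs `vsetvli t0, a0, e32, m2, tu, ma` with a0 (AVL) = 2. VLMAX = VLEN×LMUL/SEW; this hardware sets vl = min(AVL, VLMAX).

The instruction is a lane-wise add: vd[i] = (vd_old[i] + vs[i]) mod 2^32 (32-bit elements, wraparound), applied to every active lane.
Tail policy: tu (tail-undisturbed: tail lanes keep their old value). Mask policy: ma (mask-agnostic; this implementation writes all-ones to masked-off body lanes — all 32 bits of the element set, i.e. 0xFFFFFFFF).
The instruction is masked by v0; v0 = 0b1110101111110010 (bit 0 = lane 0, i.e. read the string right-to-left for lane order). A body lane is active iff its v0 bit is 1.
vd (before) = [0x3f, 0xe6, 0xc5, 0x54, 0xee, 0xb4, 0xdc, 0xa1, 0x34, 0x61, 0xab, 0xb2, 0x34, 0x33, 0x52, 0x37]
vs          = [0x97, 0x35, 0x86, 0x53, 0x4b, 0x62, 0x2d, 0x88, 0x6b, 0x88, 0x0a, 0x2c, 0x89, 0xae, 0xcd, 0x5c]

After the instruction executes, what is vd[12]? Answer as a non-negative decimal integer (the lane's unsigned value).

VLMAX = VLEN×LMUL/SEW = 256×2/32 = 16
AVL=2 ≤ VLMAX=16, so vl = 2
vd[0] mask-off/ones -> 0xffffffff
vd[1] add(0xe6,0x35) -> 0x11b
vd[2] tail/keep -> 0xc5
vd[3] tail/keep -> 0x54
vd[4] tail/keep -> 0xee
vd[5] tail/keep -> 0xb4
vd[6] tail/keep -> 0xdc
vd[7] tail/keep -> 0xa1
vd[8] tail/keep -> 0x34
vd[9] tail/keep -> 0x61
vd[10] tail/keep -> 0xab
vd[11] tail/keep -> 0xb2
vd[12] tail/keep -> 0x34
vd[13] tail/keep -> 0x33
vd[14] tail/keep -> 0x52
vd[15] tail/keep -> 0x37

vd[12] = 52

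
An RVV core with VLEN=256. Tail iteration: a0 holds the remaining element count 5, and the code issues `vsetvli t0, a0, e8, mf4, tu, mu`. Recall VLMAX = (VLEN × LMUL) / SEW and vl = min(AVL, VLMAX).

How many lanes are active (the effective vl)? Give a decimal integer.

lanes per group: 256·1/4/8 = 8
AVL=5 ≤ VLMAX=8, so vl = 5

vl = 5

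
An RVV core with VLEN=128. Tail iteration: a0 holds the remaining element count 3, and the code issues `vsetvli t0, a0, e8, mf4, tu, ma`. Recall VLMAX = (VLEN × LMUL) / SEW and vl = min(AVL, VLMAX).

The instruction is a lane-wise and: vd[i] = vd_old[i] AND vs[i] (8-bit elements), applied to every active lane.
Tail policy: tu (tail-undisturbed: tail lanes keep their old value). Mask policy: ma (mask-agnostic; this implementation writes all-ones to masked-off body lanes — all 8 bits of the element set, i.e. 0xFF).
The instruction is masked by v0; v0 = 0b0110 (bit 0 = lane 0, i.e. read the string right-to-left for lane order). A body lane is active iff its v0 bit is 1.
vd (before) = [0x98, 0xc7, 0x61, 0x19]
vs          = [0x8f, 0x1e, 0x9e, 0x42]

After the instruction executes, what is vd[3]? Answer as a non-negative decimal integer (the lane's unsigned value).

VLMAX = (128 × 1/4) / 8 = 4 lanes
vl = min(AVL, VLMAX) = min(3, 4) = 3
[0] mask-off/ones = 0xff
[1] and(0xc7,0x1e) = 0x06
[2] and(0x61,0x9e) = 0x00
[3] tail/keep = 0x19

vd[3] = 25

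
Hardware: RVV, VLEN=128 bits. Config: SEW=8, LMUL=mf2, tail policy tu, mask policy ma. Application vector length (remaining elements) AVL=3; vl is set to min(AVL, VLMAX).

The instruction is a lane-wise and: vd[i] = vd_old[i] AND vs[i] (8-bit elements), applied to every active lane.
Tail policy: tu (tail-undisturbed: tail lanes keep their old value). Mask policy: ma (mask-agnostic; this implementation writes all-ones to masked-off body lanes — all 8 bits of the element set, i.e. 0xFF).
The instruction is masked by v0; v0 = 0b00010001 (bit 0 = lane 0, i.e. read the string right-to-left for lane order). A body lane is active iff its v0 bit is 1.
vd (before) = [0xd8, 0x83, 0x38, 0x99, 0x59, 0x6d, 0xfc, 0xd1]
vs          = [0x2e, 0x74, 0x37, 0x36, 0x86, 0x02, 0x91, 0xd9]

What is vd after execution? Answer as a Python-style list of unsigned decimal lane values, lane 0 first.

vd = [8, 255, 255, 153, 89, 109, 252, 209]

VLMAX = VLEN×LMUL/SEW = 128×1/2/8 = 8
vl ← min(3, 8) = 3
vd[0] and(0xd8,0x2e) -> 0x08
vd[1] mask-off/ones -> 0xff
vd[2] mask-off/ones -> 0xff
vd[3] tail/keep -> 0x99
vd[4] tail/keep -> 0x59
vd[5] tail/keep -> 0x6d
vd[6] tail/keep -> 0xfc
vd[7] tail/keep -> 0xd1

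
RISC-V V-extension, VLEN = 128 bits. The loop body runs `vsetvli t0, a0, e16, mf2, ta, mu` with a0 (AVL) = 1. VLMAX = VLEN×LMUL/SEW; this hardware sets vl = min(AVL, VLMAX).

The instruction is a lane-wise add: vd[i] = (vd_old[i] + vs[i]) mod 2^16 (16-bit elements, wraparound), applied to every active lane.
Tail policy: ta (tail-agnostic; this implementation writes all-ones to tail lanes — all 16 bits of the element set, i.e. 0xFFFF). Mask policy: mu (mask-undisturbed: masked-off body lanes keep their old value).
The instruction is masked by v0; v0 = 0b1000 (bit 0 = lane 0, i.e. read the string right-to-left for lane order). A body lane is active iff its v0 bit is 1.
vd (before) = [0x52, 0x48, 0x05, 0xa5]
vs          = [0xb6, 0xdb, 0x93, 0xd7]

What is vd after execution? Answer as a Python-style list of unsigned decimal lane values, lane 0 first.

vd = [82, 65535, 65535, 65535]

lanes per group: 128·1/2/16 = 4
AVL=1 ≤ VLMAX=4, so vl = 1
[0] mask-off/keep = 0x52
[1] tail/ones = 0xffff
[2] tail/ones = 0xffff
[3] tail/ones = 0xffff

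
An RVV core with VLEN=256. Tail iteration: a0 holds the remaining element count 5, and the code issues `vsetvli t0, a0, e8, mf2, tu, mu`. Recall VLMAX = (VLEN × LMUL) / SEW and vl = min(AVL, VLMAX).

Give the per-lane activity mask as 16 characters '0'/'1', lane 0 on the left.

predicate = 1111100000000000

VLMAX = VLEN×LMUL/SEW = 256×1/2/8 = 16
vl = min(AVL, VLMAX) = min(5, 16) = 5
bits (lane 0 leftmost): 1111100000000000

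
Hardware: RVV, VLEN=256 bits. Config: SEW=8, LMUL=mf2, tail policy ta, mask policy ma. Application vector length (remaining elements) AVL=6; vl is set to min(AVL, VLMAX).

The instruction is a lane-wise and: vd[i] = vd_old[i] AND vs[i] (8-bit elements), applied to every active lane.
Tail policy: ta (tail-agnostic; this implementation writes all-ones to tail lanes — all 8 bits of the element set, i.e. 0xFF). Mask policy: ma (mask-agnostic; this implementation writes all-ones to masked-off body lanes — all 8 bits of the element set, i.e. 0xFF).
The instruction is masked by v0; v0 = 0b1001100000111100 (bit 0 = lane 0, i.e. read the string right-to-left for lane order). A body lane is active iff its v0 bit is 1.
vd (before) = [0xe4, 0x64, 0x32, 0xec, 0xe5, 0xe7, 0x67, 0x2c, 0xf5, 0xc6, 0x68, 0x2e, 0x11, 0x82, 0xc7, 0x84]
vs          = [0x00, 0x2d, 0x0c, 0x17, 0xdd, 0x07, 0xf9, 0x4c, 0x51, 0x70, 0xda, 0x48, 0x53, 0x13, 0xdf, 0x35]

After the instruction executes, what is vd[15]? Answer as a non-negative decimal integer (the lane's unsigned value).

vd[15] = 255

lanes per group: 256·1/2/8 = 16
vl = min(AVL, VLMAX) = min(6, 16) = 6
lane  0: mask-off/ones ⇒ 0xff
lane  1: mask-off/ones ⇒ 0xff
lane  2: and(0x32,0x0c) ⇒ 0x00
lane  3: and(0xec,0x17) ⇒ 0x04
lane  4: and(0xe5,0xdd) ⇒ 0xc5
lane  5: and(0xe7,0x07) ⇒ 0x07
lane  6: tail/ones ⇒ 0xff
lane  7: tail/ones ⇒ 0xff
lane  8: tail/ones ⇒ 0xff
lane  9: tail/ones ⇒ 0xff
lane 10: tail/ones ⇒ 0xff
lane 11: tail/ones ⇒ 0xff
lane 12: tail/ones ⇒ 0xff
lane 13: tail/ones ⇒ 0xff
lane 14: tail/ones ⇒ 0xff
lane 15: tail/ones ⇒ 0xff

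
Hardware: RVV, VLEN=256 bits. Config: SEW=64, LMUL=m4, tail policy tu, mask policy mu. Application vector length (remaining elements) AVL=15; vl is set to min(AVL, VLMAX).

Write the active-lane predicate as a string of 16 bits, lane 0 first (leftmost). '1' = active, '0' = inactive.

predicate = 1111111111111110

lanes per group: 256·4/64 = 16
vl ← min(15, 16) = 15
bits (lane 0 leftmost): 1111111111111110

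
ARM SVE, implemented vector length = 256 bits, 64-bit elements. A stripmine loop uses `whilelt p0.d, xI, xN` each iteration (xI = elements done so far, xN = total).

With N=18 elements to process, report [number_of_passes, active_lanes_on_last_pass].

register lanes = 256/64 = 4
18 elements at 4/iter → 5 passes, remainder 2 on the last

[iterations, last_vl] = [5, 2]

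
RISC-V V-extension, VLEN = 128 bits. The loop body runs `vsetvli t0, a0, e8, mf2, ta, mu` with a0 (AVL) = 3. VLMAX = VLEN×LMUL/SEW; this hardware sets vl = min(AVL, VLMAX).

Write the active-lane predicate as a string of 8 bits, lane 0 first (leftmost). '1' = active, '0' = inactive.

lanes per group: 128·1/2/8 = 8
vl ← min(3, 8) = 3
bits (lane 0 leftmost): 11100000

predicate = 11100000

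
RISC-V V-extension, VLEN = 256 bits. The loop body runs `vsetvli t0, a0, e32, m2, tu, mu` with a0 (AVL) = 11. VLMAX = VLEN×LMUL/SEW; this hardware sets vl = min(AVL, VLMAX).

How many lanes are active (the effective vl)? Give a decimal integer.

vl = 11

lanes per group: 256·2/32 = 16
vl ← min(11, 16) = 11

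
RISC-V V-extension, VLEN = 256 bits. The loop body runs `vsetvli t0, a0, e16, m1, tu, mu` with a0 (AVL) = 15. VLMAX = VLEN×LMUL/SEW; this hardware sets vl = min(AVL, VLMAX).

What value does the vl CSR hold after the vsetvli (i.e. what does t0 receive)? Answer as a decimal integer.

vl = 15

lanes per group: 256·1/16 = 16
vl ← min(15, 16) = 15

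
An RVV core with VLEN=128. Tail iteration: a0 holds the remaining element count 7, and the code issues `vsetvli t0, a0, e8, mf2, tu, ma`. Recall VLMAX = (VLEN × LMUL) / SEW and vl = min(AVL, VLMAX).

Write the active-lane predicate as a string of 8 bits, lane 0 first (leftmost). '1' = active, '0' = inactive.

VLMAX = VLEN×LMUL/SEW = 128×1/2/8 = 8
AVL=7 ≤ VLMAX=8, so vl = 7
bits (lane 0 leftmost): 11111110

predicate = 11111110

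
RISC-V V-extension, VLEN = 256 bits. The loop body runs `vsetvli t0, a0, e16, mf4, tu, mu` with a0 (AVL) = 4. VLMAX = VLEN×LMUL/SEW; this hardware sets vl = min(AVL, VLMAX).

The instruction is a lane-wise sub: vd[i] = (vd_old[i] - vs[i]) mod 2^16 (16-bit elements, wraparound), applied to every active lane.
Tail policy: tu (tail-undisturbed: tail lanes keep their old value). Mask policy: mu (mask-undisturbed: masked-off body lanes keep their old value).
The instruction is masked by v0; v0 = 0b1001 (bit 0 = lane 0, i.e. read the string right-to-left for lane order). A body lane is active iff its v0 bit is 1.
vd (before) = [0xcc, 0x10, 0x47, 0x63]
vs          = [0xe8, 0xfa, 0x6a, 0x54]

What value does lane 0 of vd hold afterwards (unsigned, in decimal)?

VLMAX = VLEN×LMUL/SEW = 256×1/4/16 = 4
vl ← min(4, 4) = 4
  i=0: sub(0xcc,0xe8) → 65508
  i=1: mask-off/keep → 16
  i=2: mask-off/keep → 71
  i=3: sub(0x63,0x54) → 15

vd[0] = 65508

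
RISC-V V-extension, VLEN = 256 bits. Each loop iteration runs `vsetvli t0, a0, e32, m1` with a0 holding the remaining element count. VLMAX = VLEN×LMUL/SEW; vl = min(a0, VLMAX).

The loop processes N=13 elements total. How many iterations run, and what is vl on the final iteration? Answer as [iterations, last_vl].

[iterations, last_vl] = [2, 5]

lanes per group: 256·1/32 = 8
13 elements at 8/iter → 2 passes, remainder 5 on the last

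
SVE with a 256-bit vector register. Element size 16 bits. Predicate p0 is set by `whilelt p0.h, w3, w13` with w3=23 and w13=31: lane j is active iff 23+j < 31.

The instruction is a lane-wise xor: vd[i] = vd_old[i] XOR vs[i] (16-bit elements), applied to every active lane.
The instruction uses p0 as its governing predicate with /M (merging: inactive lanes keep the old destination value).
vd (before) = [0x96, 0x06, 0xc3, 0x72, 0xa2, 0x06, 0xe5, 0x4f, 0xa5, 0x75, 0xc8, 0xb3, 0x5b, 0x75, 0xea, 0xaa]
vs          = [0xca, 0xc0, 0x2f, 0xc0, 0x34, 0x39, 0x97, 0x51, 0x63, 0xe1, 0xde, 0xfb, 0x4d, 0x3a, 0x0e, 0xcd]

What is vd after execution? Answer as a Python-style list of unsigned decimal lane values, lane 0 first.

256-bit reg / 16-bit elem → 16 lanes
whilelt: lane j active iff 23+j < 31 → j < 8 → 8 active
  i=0: xor(0x96,0xca) → 92
  i=1: xor(0x06,0xc0) → 198
  i=2: xor(0xc3,0x2f) → 236
  i=3: xor(0x72,0xc0) → 178
  i=4: xor(0xa2,0x34) → 150
  i=5: xor(0x06,0x39) → 63
  i=6: xor(0xe5,0x97) → 114
  i=7: xor(0x4f,0x51) → 30
  i=8: tail/keep → 165
  i=9: tail/keep → 117
  i=10: tail/keep → 200
  i=11: tail/keep → 179
  i=12: tail/keep → 91
  i=13: tail/keep → 117
  i=14: tail/keep → 234
  i=15: tail/keep → 170

vd = [92, 198, 236, 178, 150, 63, 114, 30, 165, 117, 200, 179, 91, 117, 234, 170]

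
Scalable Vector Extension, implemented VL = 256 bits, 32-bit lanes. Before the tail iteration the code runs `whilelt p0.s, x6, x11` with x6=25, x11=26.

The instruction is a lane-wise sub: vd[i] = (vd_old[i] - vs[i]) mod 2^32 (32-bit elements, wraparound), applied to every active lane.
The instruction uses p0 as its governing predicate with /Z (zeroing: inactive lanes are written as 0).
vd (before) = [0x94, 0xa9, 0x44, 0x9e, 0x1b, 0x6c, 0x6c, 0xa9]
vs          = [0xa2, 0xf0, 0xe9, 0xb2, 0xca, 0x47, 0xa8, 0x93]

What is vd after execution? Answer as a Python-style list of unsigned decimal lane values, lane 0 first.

vd = [4294967282, 0, 0, 0, 0, 0, 0, 0]

register lanes = 256/32 = 8
whilelt: lane j active iff 25+j < 26 → j < 1 → 1 active
[0] sub(0x94,0xa2) = 0xfffffff2
[1] tail/zero = 0x00
[2] tail/zero = 0x00
[3] tail/zero = 0x00
[4] tail/zero = 0x00
[5] tail/zero = 0x00
[6] tail/zero = 0x00
[7] tail/zero = 0x00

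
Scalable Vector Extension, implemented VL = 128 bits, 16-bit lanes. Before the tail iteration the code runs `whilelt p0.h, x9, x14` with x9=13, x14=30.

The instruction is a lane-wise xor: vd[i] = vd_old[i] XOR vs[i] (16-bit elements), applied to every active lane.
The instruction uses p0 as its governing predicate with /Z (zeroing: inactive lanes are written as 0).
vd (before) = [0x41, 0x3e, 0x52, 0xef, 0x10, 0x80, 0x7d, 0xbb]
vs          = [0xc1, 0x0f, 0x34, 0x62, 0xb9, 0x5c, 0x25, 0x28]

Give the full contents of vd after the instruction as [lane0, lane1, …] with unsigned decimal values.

register lanes = 128/16 = 8
p0[j] = (13+j < 30); true for j=0..7 → 8 lanes set
vd[0] xor(0x41,0xc1) -> 0x80
vd[1] xor(0x3e,0x0f) -> 0x31
vd[2] xor(0x52,0x34) -> 0x66
vd[3] xor(0xef,0x62) -> 0x8d
vd[4] xor(0x10,0xb9) -> 0xa9
vd[5] xor(0x80,0x5c) -> 0xdc
vd[6] xor(0x7d,0x25) -> 0x58
vd[7] xor(0xbb,0x28) -> 0x93

vd = [128, 49, 102, 141, 169, 220, 88, 147]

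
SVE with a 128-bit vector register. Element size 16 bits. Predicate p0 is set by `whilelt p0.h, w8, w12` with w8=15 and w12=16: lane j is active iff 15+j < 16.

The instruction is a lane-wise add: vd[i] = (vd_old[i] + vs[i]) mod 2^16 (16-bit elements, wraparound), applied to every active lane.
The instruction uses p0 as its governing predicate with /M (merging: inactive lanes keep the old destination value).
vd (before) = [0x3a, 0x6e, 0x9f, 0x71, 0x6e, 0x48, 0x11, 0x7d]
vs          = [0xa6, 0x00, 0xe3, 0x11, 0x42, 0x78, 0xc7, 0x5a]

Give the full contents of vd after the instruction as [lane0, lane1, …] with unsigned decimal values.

vd = [224, 110, 159, 113, 110, 72, 17, 125]

128-bit reg / 16-bit elem → 8 lanes
whilelt: lane j active iff 15+j < 16 → j < 1 → 1 active
[0] add(0x3a,0xa6) = 0xe0
[1] tail/keep = 0x6e
[2] tail/keep = 0x9f
[3] tail/keep = 0x71
[4] tail/keep = 0x6e
[5] tail/keep = 0x48
[6] tail/keep = 0x11
[7] tail/keep = 0x7d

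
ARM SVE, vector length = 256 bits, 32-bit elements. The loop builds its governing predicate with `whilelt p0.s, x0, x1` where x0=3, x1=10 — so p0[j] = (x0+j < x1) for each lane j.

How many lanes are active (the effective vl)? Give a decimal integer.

vl = 7

lane count: 256 div 32 = 8
active while 3+j < 10, i.e. j ∈ [0,7) capped at 8 ⇒ 7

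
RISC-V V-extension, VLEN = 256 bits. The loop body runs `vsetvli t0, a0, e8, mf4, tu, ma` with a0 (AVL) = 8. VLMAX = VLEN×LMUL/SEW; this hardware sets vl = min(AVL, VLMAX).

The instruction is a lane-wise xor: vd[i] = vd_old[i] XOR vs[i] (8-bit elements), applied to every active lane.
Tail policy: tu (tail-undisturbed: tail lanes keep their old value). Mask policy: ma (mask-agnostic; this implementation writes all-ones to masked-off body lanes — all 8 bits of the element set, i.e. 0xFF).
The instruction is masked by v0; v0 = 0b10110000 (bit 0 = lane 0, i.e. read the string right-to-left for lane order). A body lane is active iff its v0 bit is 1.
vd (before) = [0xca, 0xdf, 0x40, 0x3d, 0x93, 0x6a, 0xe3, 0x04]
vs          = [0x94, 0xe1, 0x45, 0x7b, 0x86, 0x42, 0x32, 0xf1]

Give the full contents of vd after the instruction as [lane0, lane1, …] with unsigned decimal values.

VLMAX = VLEN×LMUL/SEW = 256×1/4/8 = 8
AVL=8 ≤ VLMAX=8, so vl = 8
  i=0: mask-off/ones → 255
  i=1: mask-off/ones → 255
  i=2: mask-off/ones → 255
  i=3: mask-off/ones → 255
  i=4: xor(0x93,0x86) → 21
  i=5: xor(0x6a,0x42) → 40
  i=6: mask-off/ones → 255
  i=7: xor(0x04,0xf1) → 245

vd = [255, 255, 255, 255, 21, 40, 255, 245]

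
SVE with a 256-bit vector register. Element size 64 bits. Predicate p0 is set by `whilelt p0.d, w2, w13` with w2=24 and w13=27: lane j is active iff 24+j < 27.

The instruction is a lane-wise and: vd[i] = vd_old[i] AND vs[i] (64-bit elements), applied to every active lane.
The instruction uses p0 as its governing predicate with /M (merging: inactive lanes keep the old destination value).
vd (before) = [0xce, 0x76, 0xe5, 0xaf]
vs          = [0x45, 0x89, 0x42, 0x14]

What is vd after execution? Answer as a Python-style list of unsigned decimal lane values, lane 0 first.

vd = [68, 0, 64, 175]

256-bit reg / 64-bit elem → 4 lanes
whilelt: lane j active iff 24+j < 27 → j < 3 → 3 active
[0] and(0xce,0x45) = 0x44
[1] and(0x76,0x89) = 0x00
[2] and(0xe5,0x42) = 0x40
[3] tail/keep = 0xaf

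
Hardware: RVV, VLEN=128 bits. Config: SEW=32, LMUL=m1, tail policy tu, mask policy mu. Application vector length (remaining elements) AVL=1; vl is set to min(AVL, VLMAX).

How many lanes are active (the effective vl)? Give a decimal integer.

vl = 1

VLMAX = VLEN×LMUL/SEW = 128×1/32 = 4
AVL=1 ≤ VLMAX=4, so vl = 1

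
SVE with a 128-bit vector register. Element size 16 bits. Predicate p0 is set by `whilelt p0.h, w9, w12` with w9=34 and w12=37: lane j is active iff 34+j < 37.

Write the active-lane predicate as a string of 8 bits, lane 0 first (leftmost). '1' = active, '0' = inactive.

lane count: 128 div 16 = 8
active while 34+j < 37, i.e. j ∈ [0,3) capped at 8 ⇒ 3
bits (lane 0 leftmost): 11100000

predicate = 11100000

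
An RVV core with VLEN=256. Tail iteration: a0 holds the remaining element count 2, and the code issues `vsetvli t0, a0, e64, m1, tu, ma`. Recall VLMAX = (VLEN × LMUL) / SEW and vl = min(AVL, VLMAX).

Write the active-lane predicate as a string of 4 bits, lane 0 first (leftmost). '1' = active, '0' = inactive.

VLMAX = VLEN×LMUL/SEW = 256×1/64 = 4
AVL=2 ≤ VLMAX=4, so vl = 2
bits (lane 0 leftmost): 1100

predicate = 1100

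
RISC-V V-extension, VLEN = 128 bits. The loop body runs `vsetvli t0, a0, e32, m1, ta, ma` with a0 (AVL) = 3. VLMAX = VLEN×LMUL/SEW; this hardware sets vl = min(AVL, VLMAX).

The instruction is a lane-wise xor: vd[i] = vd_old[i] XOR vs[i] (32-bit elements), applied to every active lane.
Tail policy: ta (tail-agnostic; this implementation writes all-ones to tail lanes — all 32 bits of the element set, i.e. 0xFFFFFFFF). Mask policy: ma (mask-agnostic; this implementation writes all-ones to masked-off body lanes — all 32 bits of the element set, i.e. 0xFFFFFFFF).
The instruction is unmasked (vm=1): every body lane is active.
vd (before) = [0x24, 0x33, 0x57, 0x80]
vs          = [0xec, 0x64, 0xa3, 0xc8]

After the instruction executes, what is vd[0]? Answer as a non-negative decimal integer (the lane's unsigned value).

VLMAX = VLEN×LMUL/SEW = 128×1/32 = 4
vl = min(AVL, VLMAX) = min(3, 4) = 3
[0] xor(0x24,0xec) = 0xc8
[1] xor(0x33,0x64) = 0x57
[2] xor(0x57,0xa3) = 0xf4
[3] tail/ones = 0xffffffff

vd[0] = 200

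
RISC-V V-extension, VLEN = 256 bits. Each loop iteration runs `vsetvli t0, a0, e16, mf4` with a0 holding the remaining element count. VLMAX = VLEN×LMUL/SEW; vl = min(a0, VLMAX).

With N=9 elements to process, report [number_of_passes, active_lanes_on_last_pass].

[iterations, last_vl] = [3, 1]

lanes per group: 256·1/4/16 = 4
9 elements at 4/iter → 3 passes, remainder 1 on the last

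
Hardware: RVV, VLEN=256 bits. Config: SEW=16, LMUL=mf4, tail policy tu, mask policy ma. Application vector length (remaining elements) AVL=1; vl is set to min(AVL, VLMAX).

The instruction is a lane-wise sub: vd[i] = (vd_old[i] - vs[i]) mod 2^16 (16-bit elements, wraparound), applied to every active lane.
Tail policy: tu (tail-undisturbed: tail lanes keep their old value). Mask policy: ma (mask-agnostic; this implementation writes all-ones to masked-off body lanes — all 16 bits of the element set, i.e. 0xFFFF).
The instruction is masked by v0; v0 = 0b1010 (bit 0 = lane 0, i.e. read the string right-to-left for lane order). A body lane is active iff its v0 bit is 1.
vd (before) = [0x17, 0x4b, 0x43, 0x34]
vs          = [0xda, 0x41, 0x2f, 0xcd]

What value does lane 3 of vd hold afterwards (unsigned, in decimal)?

vd[3] = 52

lanes per group: 256·1/4/16 = 4
vl ← min(1, 4) = 1
  i=0: mask-off/ones → 65535
  i=1: tail/keep → 75
  i=2: tail/keep → 67
  i=3: tail/keep → 52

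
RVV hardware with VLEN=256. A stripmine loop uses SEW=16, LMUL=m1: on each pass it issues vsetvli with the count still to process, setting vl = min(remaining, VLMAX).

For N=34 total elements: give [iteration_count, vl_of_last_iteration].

lanes per group: 256·1/16 = 16
34 elements at 16/iter → 3 passes, remainder 2 on the last

[iterations, last_vl] = [3, 2]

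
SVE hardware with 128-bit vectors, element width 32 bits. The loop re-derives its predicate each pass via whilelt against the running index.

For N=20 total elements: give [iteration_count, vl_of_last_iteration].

128-bit reg / 32-bit elem → 4 lanes
iterations = ceil(20/4) = 5; final-pass vl = 4

[iterations, last_vl] = [5, 4]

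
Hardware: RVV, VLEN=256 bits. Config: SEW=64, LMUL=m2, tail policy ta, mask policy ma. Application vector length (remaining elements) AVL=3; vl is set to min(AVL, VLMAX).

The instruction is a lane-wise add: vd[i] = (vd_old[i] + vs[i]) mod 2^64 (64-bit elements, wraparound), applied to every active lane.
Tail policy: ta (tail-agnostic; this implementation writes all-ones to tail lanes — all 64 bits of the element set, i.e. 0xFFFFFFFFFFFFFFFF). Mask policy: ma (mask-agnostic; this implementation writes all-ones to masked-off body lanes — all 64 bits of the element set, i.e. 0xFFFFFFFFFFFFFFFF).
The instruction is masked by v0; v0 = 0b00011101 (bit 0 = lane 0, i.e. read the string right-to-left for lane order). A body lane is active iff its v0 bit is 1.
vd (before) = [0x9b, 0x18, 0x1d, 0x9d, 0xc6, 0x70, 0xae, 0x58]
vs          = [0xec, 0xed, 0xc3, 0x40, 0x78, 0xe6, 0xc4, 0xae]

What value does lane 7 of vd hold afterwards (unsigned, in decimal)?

VLMAX = VLEN×LMUL/SEW = 256×2/64 = 8
vl ← min(3, 8) = 3
[0] add(0x9b,0xec) = 0x187
[1] mask-off/ones = 0xffffffffffffffff
[2] add(0x1d,0xc3) = 0xe0
[3] tail/ones = 0xffffffffffffffff
[4] tail/ones = 0xffffffffffffffff
[5] tail/ones = 0xffffffffffffffff
[6] tail/ones = 0xffffffffffffffff
[7] tail/ones = 0xffffffffffffffff

vd[7] = 18446744073709551615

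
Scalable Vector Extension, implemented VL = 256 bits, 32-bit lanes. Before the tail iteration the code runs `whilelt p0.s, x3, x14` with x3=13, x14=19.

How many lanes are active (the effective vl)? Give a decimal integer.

lane count: 256 div 32 = 8
active while 13+j < 19, i.e. j ∈ [0,6) capped at 8 ⇒ 6

vl = 6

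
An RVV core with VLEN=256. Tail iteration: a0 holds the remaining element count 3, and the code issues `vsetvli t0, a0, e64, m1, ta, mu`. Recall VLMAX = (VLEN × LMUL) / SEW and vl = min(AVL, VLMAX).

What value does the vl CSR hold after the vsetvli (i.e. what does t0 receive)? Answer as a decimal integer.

lanes per group: 256·1/64 = 4
vl = min(AVL, VLMAX) = min(3, 4) = 3

vl = 3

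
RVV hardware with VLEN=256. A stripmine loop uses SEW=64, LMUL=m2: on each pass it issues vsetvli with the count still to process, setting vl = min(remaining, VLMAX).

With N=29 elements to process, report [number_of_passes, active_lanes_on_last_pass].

[iterations, last_vl] = [4, 5]

lanes per group: 256·2/64 = 8
iterations = ceil(29/8) = 4; final-pass vl = 5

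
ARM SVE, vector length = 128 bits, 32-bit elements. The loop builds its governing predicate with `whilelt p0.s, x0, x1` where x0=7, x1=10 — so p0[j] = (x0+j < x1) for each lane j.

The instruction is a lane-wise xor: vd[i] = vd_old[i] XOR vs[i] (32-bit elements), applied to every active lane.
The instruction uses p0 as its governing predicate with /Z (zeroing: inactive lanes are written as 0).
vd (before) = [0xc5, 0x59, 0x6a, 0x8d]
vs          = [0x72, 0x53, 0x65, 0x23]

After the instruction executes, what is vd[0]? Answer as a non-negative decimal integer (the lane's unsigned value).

register lanes = 128/32 = 4
whilelt: lane j active iff 7+j < 10 → j < 3 → 3 active
lane  0: xor(0xc5,0x72) ⇒ 0xb7
lane  1: xor(0x59,0x53) ⇒ 0x0a
lane  2: xor(0x6a,0x65) ⇒ 0x0f
lane  3: tail/zero ⇒ 0x00

vd[0] = 183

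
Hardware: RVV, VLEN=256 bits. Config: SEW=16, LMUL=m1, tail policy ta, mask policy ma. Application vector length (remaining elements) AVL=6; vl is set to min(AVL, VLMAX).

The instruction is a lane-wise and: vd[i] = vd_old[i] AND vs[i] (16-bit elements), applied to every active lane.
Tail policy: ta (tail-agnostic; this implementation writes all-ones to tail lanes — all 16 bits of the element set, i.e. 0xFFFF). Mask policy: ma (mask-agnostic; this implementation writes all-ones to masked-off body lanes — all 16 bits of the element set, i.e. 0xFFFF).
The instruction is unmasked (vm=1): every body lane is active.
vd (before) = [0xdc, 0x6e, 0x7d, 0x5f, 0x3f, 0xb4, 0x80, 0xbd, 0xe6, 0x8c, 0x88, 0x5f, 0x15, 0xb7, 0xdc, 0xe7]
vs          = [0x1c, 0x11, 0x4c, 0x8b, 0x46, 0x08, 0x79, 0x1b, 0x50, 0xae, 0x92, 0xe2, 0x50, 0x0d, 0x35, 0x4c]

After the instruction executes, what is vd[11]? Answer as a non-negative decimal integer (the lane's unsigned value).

lanes per group: 256·1/16 = 16
vl = min(AVL, VLMAX) = min(6, 16) = 6
vd[0] and(0xdc,0x1c) -> 0x1c
vd[1] and(0x6e,0x11) -> 0x00
vd[2] and(0x7d,0x4c) -> 0x4c
vd[3] and(0x5f,0x8b) -> 0x0b
vd[4] and(0x3f,0x46) -> 0x06
vd[5] and(0xb4,0x08) -> 0x00
vd[6] tail/ones -> 0xffff
vd[7] tail/ones -> 0xffff
vd[8] tail/ones -> 0xffff
vd[9] tail/ones -> 0xffff
vd[10] tail/ones -> 0xffff
vd[11] tail/ones -> 0xffff
vd[12] tail/ones -> 0xffff
vd[13] tail/ones -> 0xffff
vd[14] tail/ones -> 0xffff
vd[15] tail/ones -> 0xffff

vd[11] = 65535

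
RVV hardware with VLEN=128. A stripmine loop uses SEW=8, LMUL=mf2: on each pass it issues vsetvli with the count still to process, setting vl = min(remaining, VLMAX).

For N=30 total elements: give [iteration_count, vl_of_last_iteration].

[iterations, last_vl] = [4, 6]

VLMAX = VLEN×LMUL/SEW = 128×1/2/8 = 8
iterations = ceil(30/8) = 4; final-pass vl = 6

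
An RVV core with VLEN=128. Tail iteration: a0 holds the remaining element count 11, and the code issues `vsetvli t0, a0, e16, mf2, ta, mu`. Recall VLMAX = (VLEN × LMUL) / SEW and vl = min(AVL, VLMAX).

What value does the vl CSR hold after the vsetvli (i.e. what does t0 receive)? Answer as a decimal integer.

vl = 4

VLMAX = (128 × 1/2) / 16 = 4 lanes
vl ← min(11, 4) = 4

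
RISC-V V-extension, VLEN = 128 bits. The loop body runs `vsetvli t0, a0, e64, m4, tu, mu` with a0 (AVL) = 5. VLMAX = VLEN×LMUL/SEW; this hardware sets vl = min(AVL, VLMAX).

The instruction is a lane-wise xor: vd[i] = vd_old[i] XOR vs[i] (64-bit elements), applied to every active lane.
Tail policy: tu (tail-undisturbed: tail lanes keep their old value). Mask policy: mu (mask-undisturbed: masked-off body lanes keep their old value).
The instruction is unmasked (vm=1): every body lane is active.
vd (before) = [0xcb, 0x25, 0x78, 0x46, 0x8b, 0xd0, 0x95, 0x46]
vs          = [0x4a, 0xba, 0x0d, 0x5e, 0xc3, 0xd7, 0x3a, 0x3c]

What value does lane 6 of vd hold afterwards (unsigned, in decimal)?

lanes per group: 128·4/64 = 8
vl = min(AVL, VLMAX) = min(5, 8) = 5
[0] xor(0xcb,0x4a) = 0x81
[1] xor(0x25,0xba) = 0x9f
[2] xor(0x78,0x0d) = 0x75
[3] xor(0x46,0x5e) = 0x18
[4] xor(0x8b,0xc3) = 0x48
[5] tail/keep = 0xd0
[6] tail/keep = 0x95
[7] tail/keep = 0x46

vd[6] = 149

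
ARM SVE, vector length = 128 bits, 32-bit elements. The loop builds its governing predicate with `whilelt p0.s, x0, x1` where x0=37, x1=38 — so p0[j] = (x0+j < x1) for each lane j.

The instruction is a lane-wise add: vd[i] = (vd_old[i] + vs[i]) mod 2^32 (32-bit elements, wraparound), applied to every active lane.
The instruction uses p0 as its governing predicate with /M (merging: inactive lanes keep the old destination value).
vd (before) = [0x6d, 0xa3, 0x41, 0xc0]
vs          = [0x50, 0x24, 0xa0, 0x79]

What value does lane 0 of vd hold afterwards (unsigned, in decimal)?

vd[0] = 189

register lanes = 128/32 = 4
whilelt: lane j active iff 37+j < 38 → j < 1 → 1 active
[0] add(0x6d,0x50) = 0xbd
[1] tail/keep = 0xa3
[2] tail/keep = 0x41
[3] tail/keep = 0xc0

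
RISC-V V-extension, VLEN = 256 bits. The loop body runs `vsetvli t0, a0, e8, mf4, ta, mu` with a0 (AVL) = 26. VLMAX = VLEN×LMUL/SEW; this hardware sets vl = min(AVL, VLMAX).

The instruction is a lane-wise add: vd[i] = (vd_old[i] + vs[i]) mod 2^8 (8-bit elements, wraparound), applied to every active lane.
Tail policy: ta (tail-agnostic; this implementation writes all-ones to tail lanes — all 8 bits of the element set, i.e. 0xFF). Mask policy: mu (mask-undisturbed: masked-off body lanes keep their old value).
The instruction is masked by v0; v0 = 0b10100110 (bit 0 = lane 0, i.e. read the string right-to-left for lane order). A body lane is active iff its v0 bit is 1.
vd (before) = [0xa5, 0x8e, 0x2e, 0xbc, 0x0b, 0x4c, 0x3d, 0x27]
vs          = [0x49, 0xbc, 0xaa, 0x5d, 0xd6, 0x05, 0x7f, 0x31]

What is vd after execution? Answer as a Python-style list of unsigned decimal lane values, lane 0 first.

vd = [165, 74, 216, 188, 11, 81, 61, 88]

lanes per group: 256·1/4/8 = 8
AVL=26 > VLMAX=8, so vl = 8
[0] mask-off/keep = 0xa5
[1] add(0x8e,0xbc) = 0x4a
[2] add(0x2e,0xaa) = 0xd8
[3] mask-off/keep = 0xbc
[4] mask-off/keep = 0x0b
[5] add(0x4c,0x05) = 0x51
[6] mask-off/keep = 0x3d
[7] add(0x27,0x31) = 0x58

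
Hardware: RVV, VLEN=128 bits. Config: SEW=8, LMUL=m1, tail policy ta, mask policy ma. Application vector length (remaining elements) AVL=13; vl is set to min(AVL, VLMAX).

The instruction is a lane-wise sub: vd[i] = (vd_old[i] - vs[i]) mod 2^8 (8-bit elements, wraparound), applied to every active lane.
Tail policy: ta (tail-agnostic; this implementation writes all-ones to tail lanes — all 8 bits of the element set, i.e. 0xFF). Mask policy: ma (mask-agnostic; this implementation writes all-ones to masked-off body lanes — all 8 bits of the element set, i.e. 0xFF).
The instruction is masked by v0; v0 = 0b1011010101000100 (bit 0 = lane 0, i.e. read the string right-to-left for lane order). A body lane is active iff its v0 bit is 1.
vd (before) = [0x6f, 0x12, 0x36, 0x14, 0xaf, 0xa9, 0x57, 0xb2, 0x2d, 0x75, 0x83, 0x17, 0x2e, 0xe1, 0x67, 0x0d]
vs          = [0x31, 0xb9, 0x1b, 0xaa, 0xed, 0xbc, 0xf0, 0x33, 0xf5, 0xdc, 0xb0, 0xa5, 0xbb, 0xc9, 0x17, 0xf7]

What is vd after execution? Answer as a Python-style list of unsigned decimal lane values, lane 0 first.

vd = [255, 255, 27, 255, 255, 255, 103, 255, 56, 255, 211, 255, 115, 255, 255, 255]

VLMAX = (128 × 1) / 8 = 16 lanes
vl = min(AVL, VLMAX) = min(13, 16) = 13
vd[0] mask-off/ones -> 0xff
vd[1] mask-off/ones -> 0xff
vd[2] sub(0x36,0x1b) -> 0x1b
vd[3] mask-off/ones -> 0xff
vd[4] mask-off/ones -> 0xff
vd[5] mask-off/ones -> 0xff
vd[6] sub(0x57,0xf0) -> 0x67
vd[7] mask-off/ones -> 0xff
vd[8] sub(0x2d,0xf5) -> 0x38
vd[9] mask-off/ones -> 0xff
vd[10] sub(0x83,0xb0) -> 0xd3
vd[11] mask-off/ones -> 0xff
vd[12] sub(0x2e,0xbb) -> 0x73
vd[13] tail/ones -> 0xff
vd[14] tail/ones -> 0xff
vd[15] tail/ones -> 0xff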